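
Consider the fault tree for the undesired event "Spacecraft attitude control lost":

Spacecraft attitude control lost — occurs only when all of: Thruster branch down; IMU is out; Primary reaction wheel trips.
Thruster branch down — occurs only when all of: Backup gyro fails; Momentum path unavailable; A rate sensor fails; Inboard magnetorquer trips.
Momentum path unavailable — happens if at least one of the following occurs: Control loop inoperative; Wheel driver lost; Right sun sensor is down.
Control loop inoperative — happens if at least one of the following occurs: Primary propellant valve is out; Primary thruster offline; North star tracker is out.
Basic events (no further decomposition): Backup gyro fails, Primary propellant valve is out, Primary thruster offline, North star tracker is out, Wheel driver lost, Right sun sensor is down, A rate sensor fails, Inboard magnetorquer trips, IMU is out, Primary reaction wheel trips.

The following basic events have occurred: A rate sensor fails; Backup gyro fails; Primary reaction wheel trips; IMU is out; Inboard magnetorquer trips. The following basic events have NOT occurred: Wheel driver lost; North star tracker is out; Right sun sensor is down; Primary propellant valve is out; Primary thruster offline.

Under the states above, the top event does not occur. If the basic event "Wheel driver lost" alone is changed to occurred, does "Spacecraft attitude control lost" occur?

Counterfactual: set "Wheel driver lost" to occurred.
Control loop inoperative [OR]: Primary propellant valve is out=not, Primary thruster offline=not, North star tracker is out=not → no input occurs → does not occur.
Momentum path unavailable [OR]: Control loop inoperative=not, Wheel driver lost=occurs, Right sun sensor is down=not → at least one input occurs → occurs.
Thruster branch down [AND]: Backup gyro fails=occurs, Momentum path unavailable=occurs, A rate sensor fails=occurs, Inboard magnetorquer trips=occurs → all inputs occur → occurs.
Spacecraft attitude control lost [AND]: Thruster branch down=occurs, IMU is out=occurs, Primary reaction wheel trips=occurs → all inputs occur → occurs.

Yes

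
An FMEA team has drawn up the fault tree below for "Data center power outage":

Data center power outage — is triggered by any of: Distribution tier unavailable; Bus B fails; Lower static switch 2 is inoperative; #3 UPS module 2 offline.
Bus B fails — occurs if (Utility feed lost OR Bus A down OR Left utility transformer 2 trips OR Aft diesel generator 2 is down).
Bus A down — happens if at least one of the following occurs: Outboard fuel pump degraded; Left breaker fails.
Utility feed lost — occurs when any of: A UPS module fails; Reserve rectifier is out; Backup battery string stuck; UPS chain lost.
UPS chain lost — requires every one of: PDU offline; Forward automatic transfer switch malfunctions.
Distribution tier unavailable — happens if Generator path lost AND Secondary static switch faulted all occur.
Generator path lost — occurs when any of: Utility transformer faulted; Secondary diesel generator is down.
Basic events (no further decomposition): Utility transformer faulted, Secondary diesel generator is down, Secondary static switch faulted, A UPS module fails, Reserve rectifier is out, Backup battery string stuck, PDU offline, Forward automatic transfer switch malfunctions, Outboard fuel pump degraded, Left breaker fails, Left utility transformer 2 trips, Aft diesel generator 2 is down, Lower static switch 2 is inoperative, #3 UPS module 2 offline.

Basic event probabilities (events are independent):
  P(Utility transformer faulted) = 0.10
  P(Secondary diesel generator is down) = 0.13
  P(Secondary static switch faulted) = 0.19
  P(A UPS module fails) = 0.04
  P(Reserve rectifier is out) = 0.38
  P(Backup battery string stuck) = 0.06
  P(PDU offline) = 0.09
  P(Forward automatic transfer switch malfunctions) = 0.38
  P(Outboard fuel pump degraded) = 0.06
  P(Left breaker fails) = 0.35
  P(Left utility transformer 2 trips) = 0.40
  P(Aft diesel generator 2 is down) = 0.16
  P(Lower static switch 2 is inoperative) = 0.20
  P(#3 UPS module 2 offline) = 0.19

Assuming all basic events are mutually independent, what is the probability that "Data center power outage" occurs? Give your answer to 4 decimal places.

P(Generator path lost) [OR] = 1 − (1−0.10) × (1−0.13) = 0.217000
P(Distribution tier unavailable) [AND] = 0.217000 × 0.19 = 0.041230
P(UPS chain lost) [AND] = 0.09 × 0.38 = 0.034200
P(Utility feed lost) [OR] = 1 − (1−0.04) × (1−0.38) × (1−0.06) × (1−0.034200) = 0.459646
P(Bus A down) [OR] = 1 − (1−0.06) × (1−0.35) = 0.389000
P(Bus B fails) [OR] = 1 − (1−0.459646) × (1−0.389000) × (1−0.40) × (1−0.16) = 0.833601
P(Data center power outage) [OR] = 1 − (1−0.041230) × (1−0.833601) × (1−0.20) × (1−0.19) = 0.896619
Rounded to 4 decimal places: P(Data center power outage) ≈ 0.8966.

0.8966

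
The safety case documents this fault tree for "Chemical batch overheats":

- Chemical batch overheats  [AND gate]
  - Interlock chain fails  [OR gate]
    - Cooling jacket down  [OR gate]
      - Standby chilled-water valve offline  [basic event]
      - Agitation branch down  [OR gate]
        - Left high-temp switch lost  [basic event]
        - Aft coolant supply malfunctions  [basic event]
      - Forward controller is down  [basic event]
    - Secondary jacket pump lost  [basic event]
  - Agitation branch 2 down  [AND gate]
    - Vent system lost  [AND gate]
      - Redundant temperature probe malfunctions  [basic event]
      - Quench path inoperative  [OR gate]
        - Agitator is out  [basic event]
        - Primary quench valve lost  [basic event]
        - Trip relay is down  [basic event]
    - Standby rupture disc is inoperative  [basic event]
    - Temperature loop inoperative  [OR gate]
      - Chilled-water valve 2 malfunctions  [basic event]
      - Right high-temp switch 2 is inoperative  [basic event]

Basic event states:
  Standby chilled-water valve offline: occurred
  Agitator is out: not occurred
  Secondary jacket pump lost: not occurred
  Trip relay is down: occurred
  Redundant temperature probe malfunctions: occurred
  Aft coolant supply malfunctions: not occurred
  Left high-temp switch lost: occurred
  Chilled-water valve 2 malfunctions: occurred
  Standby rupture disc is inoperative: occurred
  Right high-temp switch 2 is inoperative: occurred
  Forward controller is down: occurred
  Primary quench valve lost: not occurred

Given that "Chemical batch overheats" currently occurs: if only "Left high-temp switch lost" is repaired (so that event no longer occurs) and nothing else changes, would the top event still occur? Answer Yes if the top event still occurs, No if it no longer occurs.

Yes

Counterfactual: set "Left high-temp switch lost" to not occurred.
Agitation branch down [OR]: Left high-temp switch lost=not, Aft coolant supply malfunctions=not → no input occurs → does not occur.
Cooling jacket down [OR]: Standby chilled-water valve offline=occurs, Agitation branch down=not, Forward controller is down=occurs → at least one input occurs → occurs.
Interlock chain fails [OR]: Cooling jacket down=occurs, Secondary jacket pump lost=not → at least one input occurs → occurs.
Quench path inoperative [OR]: Agitator is out=not, Primary quench valve lost=not, Trip relay is down=occurs → at least one input occurs → occurs.
Vent system lost [AND]: Redundant temperature probe malfunctions=occurs, Quench path inoperative=occurs → all inputs occur → occurs.
Temperature loop inoperative [OR]: Chilled-water valve 2 malfunctions=occurs, Right high-temp switch 2 is inoperative=occurs → at least one input occurs → occurs.
Agitation branch 2 down [AND]: Vent system lost=occurs, Standby rupture disc is inoperative=occurs, Temperature loop inoperative=occurs → all inputs occur → occurs.
Chemical batch overheats [AND]: Interlock chain fails=occurs, Agitation branch 2 down=occurs → all inputs occur → occurs.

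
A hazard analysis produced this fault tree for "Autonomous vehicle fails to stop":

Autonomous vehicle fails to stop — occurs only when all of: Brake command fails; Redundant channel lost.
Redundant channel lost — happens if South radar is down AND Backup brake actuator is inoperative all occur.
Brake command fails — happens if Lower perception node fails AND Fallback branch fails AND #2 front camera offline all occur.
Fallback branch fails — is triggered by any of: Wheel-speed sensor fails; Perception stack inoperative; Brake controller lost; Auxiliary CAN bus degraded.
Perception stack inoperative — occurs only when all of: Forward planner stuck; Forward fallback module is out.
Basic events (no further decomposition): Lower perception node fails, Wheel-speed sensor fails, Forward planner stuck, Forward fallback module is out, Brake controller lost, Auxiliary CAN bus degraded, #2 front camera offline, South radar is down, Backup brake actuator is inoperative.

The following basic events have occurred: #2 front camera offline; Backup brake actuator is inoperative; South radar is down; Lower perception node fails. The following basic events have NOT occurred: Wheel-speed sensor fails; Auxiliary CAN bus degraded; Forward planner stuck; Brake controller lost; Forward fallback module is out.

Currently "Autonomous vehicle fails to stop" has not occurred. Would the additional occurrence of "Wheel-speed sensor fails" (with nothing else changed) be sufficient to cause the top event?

Counterfactual: set "Wheel-speed sensor fails" to occurred.
Perception stack inoperative [AND]: Forward planner stuck=not, Forward fallback module is out=not → not all inputs occur → does not occur.
Fallback branch fails [OR]: Wheel-speed sensor fails=occurs, Perception stack inoperative=not, Brake controller lost=not, Auxiliary CAN bus degraded=not → at least one input occurs → occurs.
Brake command fails [AND]: Lower perception node fails=occurs, Fallback branch fails=occurs, #2 front camera offline=occurs → all inputs occur → occurs.
Redundant channel lost [AND]: South radar is down=occurs, Backup brake actuator is inoperative=occurs → all inputs occur → occurs.
Autonomous vehicle fails to stop [AND]: Brake command fails=occurs, Redundant channel lost=occurs → all inputs occur → occurs.

Yes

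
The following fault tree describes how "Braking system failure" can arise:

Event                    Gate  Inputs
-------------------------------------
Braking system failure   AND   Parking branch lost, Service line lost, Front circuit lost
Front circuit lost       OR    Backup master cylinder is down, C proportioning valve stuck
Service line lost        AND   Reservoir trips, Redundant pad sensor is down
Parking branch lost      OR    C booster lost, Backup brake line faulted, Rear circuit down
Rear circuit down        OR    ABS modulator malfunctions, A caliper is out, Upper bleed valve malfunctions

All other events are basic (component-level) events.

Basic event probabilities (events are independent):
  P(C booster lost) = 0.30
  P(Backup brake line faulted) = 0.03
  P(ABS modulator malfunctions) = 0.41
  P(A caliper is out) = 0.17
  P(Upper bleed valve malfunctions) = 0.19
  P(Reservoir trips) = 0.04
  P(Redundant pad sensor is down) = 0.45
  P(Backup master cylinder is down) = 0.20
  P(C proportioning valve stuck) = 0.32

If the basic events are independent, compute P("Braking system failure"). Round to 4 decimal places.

P(Rear circuit down) [OR] = 1 − (1−0.41) × (1−0.17) × (1−0.19) = 0.603343
P(Parking branch lost) [OR] = 1 − (1−0.30) × (1−0.03) × (1−0.603343) = 0.730670
P(Service line lost) [AND] = 0.04 × 0.45 = 0.018000
P(Front circuit lost) [OR] = 1 − (1−0.20) × (1−0.32) = 0.456000
P(Braking system failure) [AND] = 0.730670 × 0.018000 × 0.456000 = 0.005997
Rounded to 4 decimal places: P(Braking system failure) ≈ 0.0060.

0.0060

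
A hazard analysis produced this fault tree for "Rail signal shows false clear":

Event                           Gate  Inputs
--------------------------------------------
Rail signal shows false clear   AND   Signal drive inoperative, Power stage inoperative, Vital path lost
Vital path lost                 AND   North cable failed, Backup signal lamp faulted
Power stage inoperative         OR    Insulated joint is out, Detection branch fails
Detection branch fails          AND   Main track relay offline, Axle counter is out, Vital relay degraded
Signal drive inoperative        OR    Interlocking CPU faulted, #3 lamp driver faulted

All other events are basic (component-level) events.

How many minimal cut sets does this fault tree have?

4

Signal drive inoperative [OR]: union of children's cut sets → 2 cut set(s).
Detection branch fails [AND]: one cut set from each child combined → 1 × 1 × 1 = 1 cut set(s).
Power stage inoperative [OR]: union of children's cut sets → 2 cut set(s).
Vital path lost [AND]: one cut set from each child combined → 1 × 1 = 1 cut set(s).
Rail signal shows false clear [AND]: one cut set from each child combined → 2 × 2 × 1 = 4 cut set(s).
Minimal cut sets: {Backup signal lamp faulted, Insulated joint is out, Interlocking CPU faulted, North cable failed}; {Axle counter is out, Backup signal lamp faulted, Interlocking CPU faulted, Main track relay offline, North cable failed, Vital relay degraded}; {#3 lamp driver faulted, Backup signal lamp faulted, Insulated joint is out, North cable failed}; {#3 lamp driver faulted, Axle counter is out, Backup signal lamp faulted, Main track relay offline, North cable failed, Vital relay degraded}.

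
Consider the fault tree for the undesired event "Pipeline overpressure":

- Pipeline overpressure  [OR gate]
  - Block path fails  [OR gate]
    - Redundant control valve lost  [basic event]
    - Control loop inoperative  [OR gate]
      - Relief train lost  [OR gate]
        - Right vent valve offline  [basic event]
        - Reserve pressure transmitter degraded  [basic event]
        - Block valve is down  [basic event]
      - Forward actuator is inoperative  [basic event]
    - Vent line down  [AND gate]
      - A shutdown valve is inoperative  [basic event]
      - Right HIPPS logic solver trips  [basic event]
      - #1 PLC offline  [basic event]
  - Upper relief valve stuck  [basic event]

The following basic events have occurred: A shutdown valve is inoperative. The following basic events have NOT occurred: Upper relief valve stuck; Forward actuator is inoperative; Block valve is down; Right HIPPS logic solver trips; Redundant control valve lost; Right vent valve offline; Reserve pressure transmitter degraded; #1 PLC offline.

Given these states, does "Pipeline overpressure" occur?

Relief train lost [OR]: Right vent valve offline=not, Reserve pressure transmitter degraded=not, Block valve is down=not → no input occurs → does not occur.
Control loop inoperative [OR]: Relief train lost=not, Forward actuator is inoperative=not → no input occurs → does not occur.
Vent line down [AND]: A shutdown valve is inoperative=occurs, Right HIPPS logic solver trips=not, #1 PLC offline=not → not all inputs occur → does not occur.
Block path fails [OR]: Redundant control valve lost=not, Control loop inoperative=not, Vent line down=not → no input occurs → does not occur.
Pipeline overpressure [OR]: Block path fails=not, Upper relief valve stuck=not → no input occurs → does not occur.

No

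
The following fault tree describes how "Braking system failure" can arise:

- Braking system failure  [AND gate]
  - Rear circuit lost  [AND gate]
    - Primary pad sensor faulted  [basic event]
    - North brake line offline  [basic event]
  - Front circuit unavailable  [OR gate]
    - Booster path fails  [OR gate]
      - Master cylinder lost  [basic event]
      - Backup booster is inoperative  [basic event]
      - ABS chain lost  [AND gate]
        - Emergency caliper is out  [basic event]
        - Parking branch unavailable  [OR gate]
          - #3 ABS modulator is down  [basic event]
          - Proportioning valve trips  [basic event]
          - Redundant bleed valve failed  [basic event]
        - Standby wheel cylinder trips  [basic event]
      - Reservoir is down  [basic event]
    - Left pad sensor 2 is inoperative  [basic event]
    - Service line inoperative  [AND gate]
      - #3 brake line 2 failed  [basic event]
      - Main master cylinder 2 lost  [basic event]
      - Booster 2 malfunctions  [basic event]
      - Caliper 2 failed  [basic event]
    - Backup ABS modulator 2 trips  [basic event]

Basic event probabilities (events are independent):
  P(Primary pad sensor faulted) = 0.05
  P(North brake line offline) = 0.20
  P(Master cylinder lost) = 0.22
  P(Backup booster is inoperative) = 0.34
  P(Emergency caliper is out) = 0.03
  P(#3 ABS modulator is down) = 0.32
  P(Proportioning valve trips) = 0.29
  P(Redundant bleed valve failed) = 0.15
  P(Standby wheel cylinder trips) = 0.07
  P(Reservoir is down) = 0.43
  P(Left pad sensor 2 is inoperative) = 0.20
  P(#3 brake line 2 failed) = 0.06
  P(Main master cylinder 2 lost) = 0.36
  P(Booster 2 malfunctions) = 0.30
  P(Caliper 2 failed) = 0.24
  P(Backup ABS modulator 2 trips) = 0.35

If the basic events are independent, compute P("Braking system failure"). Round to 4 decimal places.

P(Rear circuit lost) [AND] = 0.05 × 0.20 = 0.010000
P(Parking branch unavailable) [OR] = 1 − (1−0.32) × (1−0.29) × (1−0.15) = 0.589620
P(ABS chain lost) [AND] = 0.03 × 0.589620 × 0.07 = 0.001238
P(Booster path fails) [OR] = 1 − (1−0.22) × (1−0.34) × (1−0.001238) × (1−0.43) = 0.706927
P(Service line inoperative) [AND] = 0.06 × 0.36 × 0.30 × 0.24 = 0.001555
P(Front circuit unavailable) [OR] = 1 − (1−0.706927) × (1−0.20) × (1−0.001555) × (1−0.35) = 0.847839
P(Braking system failure) [AND] = 0.010000 × 0.847839 = 0.008478
Rounded to 4 decimal places: P(Braking system failure) ≈ 0.0085.

0.0085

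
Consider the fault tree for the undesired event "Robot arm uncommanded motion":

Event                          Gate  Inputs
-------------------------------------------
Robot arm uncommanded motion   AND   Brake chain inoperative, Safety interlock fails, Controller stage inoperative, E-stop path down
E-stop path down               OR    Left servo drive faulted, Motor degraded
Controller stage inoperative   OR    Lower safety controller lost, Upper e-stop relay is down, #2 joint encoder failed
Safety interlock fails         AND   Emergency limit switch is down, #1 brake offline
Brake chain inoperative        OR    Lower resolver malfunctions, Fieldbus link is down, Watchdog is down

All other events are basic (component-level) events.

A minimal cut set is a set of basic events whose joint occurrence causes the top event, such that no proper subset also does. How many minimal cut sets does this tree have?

Brake chain inoperative [OR]: union of children's cut sets → 3 cut set(s).
Safety interlock fails [AND]: one cut set from each child combined → 1 × 1 = 1 cut set(s).
Controller stage inoperative [OR]: union of children's cut sets → 3 cut set(s).
E-stop path down [OR]: union of children's cut sets → 2 cut set(s).
Robot arm uncommanded motion [AND]: one cut set from each child combined → 3 × 1 × 3 × 2 = 18 cut set(s).

18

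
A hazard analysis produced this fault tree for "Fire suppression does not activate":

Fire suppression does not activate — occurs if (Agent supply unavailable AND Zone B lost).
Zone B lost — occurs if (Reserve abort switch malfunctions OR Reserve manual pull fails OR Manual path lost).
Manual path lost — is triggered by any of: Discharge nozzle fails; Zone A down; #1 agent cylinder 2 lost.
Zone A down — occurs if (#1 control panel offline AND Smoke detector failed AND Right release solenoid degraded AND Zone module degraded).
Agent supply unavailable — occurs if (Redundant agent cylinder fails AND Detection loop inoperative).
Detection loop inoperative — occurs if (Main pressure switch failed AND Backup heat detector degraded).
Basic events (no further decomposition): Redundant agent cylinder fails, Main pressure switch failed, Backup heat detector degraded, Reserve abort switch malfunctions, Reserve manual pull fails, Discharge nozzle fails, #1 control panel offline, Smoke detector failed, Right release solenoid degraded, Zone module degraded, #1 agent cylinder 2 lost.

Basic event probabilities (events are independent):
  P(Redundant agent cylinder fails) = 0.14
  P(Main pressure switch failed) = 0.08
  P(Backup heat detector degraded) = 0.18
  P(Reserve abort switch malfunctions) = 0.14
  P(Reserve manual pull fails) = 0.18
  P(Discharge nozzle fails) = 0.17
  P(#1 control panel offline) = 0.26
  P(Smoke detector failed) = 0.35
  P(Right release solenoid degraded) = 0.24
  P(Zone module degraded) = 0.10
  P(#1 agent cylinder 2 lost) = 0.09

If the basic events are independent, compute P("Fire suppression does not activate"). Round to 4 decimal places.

P(Detection loop inoperative) [AND] = 0.08 × 0.18 = 0.014400
P(Agent supply unavailable) [AND] = 0.14 × 0.014400 = 0.002016
P(Zone A down) [AND] = 0.26 × 0.35 × 0.24 × 0.10 = 0.002184
P(Manual path lost) [OR] = 1 − (1−0.17) × (1−0.002184) × (1−0.09) = 0.246350
P(Zone B lost) [OR] = 1 − (1−0.14) × (1−0.18) × (1−0.246350) = 0.468526
P(Fire suppression does not activate) [AND] = 0.002016 × 0.468526 = 0.000945
Rounded to 4 decimal places: P(Fire suppression does not activate) ≈ 0.0009.

0.0009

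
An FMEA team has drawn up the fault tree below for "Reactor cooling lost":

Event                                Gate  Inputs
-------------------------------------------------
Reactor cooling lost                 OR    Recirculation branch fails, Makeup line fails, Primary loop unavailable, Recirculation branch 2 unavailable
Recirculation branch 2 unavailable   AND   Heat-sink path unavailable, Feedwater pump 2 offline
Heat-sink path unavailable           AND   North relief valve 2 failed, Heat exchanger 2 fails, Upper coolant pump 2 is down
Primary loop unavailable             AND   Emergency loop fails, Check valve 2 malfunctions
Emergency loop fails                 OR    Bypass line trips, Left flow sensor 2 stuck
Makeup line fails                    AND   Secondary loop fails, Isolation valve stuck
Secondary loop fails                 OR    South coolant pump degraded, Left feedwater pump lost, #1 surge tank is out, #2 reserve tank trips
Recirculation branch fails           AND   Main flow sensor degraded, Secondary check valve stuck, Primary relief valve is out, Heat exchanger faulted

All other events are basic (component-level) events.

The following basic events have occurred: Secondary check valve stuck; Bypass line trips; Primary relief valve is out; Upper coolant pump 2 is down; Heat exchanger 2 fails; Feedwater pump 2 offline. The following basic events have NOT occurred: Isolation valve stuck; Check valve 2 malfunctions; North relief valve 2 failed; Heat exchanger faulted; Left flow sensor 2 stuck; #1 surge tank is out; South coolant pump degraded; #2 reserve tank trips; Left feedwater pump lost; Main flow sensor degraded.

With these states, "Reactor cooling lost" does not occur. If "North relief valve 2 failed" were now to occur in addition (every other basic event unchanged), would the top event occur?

Counterfactual: set "North relief valve 2 failed" to occurred.
Recirculation branch fails [AND]: Main flow sensor degraded=not, Secondary check valve stuck=occurs, Primary relief valve is out=occurs, Heat exchanger faulted=not → not all inputs occur → does not occur.
Secondary loop fails [OR]: South coolant pump degraded=not, Left feedwater pump lost=not, #1 surge tank is out=not, #2 reserve tank trips=not → no input occurs → does not occur.
Makeup line fails [AND]: Secondary loop fails=not, Isolation valve stuck=not → not all inputs occur → does not occur.
Emergency loop fails [OR]: Bypass line trips=occurs, Left flow sensor 2 stuck=not → at least one input occurs → occurs.
Primary loop unavailable [AND]: Emergency loop fails=occurs, Check valve 2 malfunctions=not → not all inputs occur → does not occur.
Heat-sink path unavailable [AND]: North relief valve 2 failed=occurs, Heat exchanger 2 fails=occurs, Upper coolant pump 2 is down=occurs → all inputs occur → occurs.
Recirculation branch 2 unavailable [AND]: Heat-sink path unavailable=occurs, Feedwater pump 2 offline=occurs → all inputs occur → occurs.
Reactor cooling lost [OR]: Recirculation branch fails=not, Makeup line fails=not, Primary loop unavailable=not, Recirculation branch 2 unavailable=occurs → at least one input occurs → occurs.

Yes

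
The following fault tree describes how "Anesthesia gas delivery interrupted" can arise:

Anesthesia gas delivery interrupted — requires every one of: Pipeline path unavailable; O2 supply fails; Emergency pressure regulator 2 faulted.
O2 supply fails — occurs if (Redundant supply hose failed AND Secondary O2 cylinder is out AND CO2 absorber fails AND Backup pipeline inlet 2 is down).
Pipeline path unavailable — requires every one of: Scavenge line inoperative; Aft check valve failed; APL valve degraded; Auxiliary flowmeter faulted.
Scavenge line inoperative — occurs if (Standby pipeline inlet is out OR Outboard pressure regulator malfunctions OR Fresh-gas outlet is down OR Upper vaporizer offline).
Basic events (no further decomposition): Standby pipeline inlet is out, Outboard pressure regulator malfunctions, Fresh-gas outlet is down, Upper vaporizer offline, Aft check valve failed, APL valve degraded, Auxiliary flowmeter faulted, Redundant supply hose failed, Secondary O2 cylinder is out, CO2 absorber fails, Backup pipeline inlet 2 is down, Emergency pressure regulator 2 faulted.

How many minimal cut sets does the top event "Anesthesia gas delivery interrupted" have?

4

Scavenge line inoperative [OR]: union of children's cut sets → 4 cut set(s).
Pipeline path unavailable [AND]: one cut set from each child combined → 4 × 1 × 1 × 1 = 4 cut set(s).
O2 supply fails [AND]: one cut set from each child combined → 1 × 1 × 1 × 1 = 1 cut set(s).
Anesthesia gas delivery interrupted [AND]: one cut set from each child combined → 4 × 1 × 1 = 4 cut set(s).
Minimal cut sets: {APL valve degraded, Aft check valve failed, Auxiliary flowmeter faulted, Backup pipeline inlet 2 is down, CO2 absorber fails, Emergency pressure regulator 2 faulted, Redundant supply hose failed, Secondary O2 cylinder is out, Standby pipeline inlet is out}; {APL valve degraded, Aft check valve failed, Auxiliary flowmeter faulted, Backup pipeline inlet 2 is down, CO2 absorber fails, Emergency pressure regulator 2 faulted, Outboard pressure regulator malfunctions, Redundant supply hose failed, Secondary O2 cylinder is out}; {APL valve degraded, Aft check valve failed, Auxiliary flowmeter faulted, Backup pipeline inlet 2 is down, CO2 absorber fails, Emergency pressure regulator 2 faulted, Fresh-gas outlet is down, Redundant supply hose failed, Secondary O2 cylinder is out}; {APL valve degraded, Aft check valve failed, Auxiliary flowmeter faulted, Backup pipeline inlet 2 is down, CO2 absorber fails, Emergency pressure regulator 2 faulted, Redundant supply hose failed, Secondary O2 cylinder is out, Upper vaporizer offline}.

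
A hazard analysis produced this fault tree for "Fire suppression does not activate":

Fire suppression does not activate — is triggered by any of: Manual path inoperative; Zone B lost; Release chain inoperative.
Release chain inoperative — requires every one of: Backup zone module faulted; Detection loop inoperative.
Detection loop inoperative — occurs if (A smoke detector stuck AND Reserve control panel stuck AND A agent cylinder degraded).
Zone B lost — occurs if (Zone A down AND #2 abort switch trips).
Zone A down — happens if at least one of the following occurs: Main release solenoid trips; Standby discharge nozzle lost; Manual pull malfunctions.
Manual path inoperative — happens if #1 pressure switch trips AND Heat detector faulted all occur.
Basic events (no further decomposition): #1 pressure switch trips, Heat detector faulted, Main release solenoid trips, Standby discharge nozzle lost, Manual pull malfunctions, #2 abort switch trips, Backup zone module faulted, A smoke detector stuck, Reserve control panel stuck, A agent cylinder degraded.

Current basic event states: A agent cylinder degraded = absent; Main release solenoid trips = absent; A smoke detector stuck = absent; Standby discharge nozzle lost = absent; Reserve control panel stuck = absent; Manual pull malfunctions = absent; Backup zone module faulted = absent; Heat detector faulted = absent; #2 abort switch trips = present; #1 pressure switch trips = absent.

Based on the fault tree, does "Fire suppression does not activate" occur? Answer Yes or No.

Manual path inoperative [AND]: #1 pressure switch trips=not, Heat detector faulted=not → not all inputs occur → does not occur.
Zone A down [OR]: Main release solenoid trips=not, Standby discharge nozzle lost=not, Manual pull malfunctions=not → no input occurs → does not occur.
Zone B lost [AND]: Zone A down=not, #2 abort switch trips=occurs → not all inputs occur → does not occur.
Detection loop inoperative [AND]: A smoke detector stuck=not, Reserve control panel stuck=not, A agent cylinder degraded=not → not all inputs occur → does not occur.
Release chain inoperative [AND]: Backup zone module faulted=not, Detection loop inoperative=not → not all inputs occur → does not occur.
Fire suppression does not activate [OR]: Manual path inoperative=not, Zone B lost=not, Release chain inoperative=not → no input occurs → does not occur.

No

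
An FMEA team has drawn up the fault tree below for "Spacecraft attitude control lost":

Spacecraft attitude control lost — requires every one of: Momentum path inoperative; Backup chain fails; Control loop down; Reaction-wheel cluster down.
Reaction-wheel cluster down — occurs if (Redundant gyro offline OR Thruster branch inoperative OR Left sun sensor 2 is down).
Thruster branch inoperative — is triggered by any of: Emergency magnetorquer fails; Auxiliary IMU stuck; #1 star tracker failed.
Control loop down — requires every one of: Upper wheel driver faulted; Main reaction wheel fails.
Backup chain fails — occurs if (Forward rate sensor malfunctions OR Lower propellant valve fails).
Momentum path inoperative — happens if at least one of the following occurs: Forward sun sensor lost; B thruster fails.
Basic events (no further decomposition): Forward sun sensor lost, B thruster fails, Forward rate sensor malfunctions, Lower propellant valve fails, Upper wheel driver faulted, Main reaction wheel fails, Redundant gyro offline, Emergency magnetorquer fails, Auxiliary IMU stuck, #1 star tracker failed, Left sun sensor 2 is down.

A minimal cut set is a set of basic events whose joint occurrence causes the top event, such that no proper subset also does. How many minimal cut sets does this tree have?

20

Momentum path inoperative [OR]: union of children's cut sets → 2 cut set(s).
Backup chain fails [OR]: union of children's cut sets → 2 cut set(s).
Control loop down [AND]: one cut set from each child combined → 1 × 1 = 1 cut set(s).
Thruster branch inoperative [OR]: union of children's cut sets → 3 cut set(s).
Reaction-wheel cluster down [OR]: union of children's cut sets → 5 cut set(s).
Spacecraft attitude control lost [AND]: one cut set from each child combined → 2 × 2 × 1 × 5 = 20 cut set(s).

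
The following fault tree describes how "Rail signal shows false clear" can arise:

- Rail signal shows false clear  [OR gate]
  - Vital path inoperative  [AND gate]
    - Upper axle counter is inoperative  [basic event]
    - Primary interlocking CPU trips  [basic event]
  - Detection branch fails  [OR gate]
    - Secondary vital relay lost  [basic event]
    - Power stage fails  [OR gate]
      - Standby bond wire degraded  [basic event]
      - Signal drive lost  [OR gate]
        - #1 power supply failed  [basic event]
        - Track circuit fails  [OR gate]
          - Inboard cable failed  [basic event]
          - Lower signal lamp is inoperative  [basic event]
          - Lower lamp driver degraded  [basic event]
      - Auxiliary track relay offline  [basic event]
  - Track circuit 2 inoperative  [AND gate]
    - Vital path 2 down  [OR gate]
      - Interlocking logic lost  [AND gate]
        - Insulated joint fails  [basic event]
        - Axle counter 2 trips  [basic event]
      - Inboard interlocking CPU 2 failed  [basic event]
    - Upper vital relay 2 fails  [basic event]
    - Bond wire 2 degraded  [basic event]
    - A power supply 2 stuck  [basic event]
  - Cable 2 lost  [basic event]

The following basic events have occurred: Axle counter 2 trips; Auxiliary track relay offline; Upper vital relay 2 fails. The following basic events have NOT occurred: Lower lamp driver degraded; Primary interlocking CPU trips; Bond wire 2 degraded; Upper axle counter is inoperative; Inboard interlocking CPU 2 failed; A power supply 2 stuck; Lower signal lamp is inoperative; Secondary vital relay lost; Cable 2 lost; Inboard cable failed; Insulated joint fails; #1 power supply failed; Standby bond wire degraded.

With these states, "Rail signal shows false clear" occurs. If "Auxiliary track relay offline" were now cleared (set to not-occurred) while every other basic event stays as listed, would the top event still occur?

No

Counterfactual: set "Auxiliary track relay offline" to not occurred.
Vital path inoperative [AND]: Upper axle counter is inoperative=not, Primary interlocking CPU trips=not → not all inputs occur → does not occur.
Track circuit fails [OR]: Inboard cable failed=not, Lower signal lamp is inoperative=not, Lower lamp driver degraded=not → no input occurs → does not occur.
Signal drive lost [OR]: #1 power supply failed=not, Track circuit fails=not → no input occurs → does not occur.
Power stage fails [OR]: Standby bond wire degraded=not, Signal drive lost=not, Auxiliary track relay offline=not → no input occurs → does not occur.
Detection branch fails [OR]: Secondary vital relay lost=not, Power stage fails=not → no input occurs → does not occur.
Interlocking logic lost [AND]: Insulated joint fails=not, Axle counter 2 trips=occurs → not all inputs occur → does not occur.
Vital path 2 down [OR]: Interlocking logic lost=not, Inboard interlocking CPU 2 failed=not → no input occurs → does not occur.
Track circuit 2 inoperative [AND]: Vital path 2 down=not, Upper vital relay 2 fails=occurs, Bond wire 2 degraded=not, A power supply 2 stuck=not → not all inputs occur → does not occur.
Rail signal shows false clear [OR]: Vital path inoperative=not, Detection branch fails=not, Track circuit 2 inoperative=not, Cable 2 lost=not → no input occurs → does not occur.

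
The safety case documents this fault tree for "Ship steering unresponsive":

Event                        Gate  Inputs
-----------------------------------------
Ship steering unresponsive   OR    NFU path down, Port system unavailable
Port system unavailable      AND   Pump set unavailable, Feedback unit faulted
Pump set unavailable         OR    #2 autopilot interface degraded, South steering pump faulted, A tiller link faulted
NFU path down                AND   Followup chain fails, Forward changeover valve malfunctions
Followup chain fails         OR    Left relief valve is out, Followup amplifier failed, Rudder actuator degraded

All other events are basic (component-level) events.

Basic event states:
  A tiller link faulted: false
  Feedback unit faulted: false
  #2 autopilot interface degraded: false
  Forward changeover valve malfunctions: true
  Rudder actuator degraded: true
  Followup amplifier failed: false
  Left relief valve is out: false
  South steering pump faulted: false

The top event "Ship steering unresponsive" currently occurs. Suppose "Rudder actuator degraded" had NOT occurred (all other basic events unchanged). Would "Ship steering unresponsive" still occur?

Counterfactual: set "Rudder actuator degraded" to not occurred.
Followup chain fails [OR]: Left relief valve is out=not, Followup amplifier failed=not, Rudder actuator degraded=not → no input occurs → does not occur.
NFU path down [AND]: Followup chain fails=not, Forward changeover valve malfunctions=occurs → not all inputs occur → does not occur.
Pump set unavailable [OR]: #2 autopilot interface degraded=not, South steering pump faulted=not, A tiller link faulted=not → no input occurs → does not occur.
Port system unavailable [AND]: Pump set unavailable=not, Feedback unit faulted=not → not all inputs occur → does not occur.
Ship steering unresponsive [OR]: NFU path down=not, Port system unavailable=not → no input occurs → does not occur.

No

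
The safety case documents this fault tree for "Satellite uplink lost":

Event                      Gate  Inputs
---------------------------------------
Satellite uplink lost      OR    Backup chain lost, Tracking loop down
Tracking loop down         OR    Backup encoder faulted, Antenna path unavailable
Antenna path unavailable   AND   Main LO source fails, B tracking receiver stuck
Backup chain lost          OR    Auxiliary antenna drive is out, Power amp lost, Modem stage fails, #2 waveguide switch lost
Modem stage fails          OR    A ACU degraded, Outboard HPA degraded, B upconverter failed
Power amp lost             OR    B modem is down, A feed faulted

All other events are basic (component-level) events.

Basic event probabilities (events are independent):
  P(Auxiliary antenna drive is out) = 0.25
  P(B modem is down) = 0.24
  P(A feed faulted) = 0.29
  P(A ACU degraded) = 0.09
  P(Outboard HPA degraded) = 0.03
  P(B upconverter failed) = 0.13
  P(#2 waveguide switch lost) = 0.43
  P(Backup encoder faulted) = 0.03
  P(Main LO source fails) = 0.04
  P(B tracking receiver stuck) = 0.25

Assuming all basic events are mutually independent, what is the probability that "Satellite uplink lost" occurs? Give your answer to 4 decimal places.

P(Power amp lost) [OR] = 1 − (1−0.24) × (1−0.29) = 0.460400
P(Modem stage fails) [OR] = 1 − (1−0.09) × (1−0.03) × (1−0.13) = 0.232051
P(Backup chain lost) [OR] = 1 − (1−0.25) × (1−0.460400) × (1−0.232051) × (1−0.43) = 0.822850
P(Antenna path unavailable) [AND] = 0.04 × 0.25 = 0.010000
P(Tracking loop down) [OR] = 1 − (1−0.03) × (1−0.010000) = 0.039700
P(Satellite uplink lost) [OR] = 1 − (1−0.822850) × (1−0.039700) = 0.829883
Rounded to 4 decimal places: P(Satellite uplink lost) ≈ 0.8299.

0.8299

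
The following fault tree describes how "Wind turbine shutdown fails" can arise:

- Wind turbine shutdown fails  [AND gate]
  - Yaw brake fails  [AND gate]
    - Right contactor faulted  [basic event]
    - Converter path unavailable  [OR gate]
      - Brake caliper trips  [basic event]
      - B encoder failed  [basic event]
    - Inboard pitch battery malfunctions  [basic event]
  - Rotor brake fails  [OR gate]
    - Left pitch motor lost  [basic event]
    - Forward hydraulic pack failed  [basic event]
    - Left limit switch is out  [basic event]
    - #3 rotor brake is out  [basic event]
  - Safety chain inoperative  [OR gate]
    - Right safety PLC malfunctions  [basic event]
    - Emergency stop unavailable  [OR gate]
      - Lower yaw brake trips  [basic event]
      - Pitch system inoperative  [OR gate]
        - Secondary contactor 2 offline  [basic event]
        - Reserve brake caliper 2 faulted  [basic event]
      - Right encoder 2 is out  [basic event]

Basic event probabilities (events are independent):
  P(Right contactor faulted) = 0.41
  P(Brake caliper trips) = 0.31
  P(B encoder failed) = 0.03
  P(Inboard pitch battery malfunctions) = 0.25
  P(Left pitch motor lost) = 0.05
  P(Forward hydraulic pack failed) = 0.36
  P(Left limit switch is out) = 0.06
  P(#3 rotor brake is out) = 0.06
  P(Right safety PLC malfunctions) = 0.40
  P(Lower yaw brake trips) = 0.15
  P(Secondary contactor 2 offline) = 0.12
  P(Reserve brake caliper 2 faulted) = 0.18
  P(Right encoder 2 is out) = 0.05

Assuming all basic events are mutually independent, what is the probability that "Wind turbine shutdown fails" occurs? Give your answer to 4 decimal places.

P(Converter path unavailable) [OR] = 1 − (1−0.31) × (1−0.03) = 0.330700
P(Yaw brake fails) [AND] = 0.41 × 0.330700 × 0.25 = 0.033897
P(Rotor brake fails) [OR] = 1 − (1−0.05) × (1−0.36) × (1−0.06) × (1−0.06) = 0.462771
P(Pitch system inoperative) [OR] = 1 − (1−0.12) × (1−0.18) = 0.278400
P(Emergency stop unavailable) [OR] = 1 − (1−0.15) × (1−0.278400) × (1−0.05) = 0.417308
P(Safety chain inoperative) [OR] = 1 − (1−0.40) × (1−0.417308) = 0.650385
P(Wind turbine shutdown fails) [AND] = 0.033897 × 0.462771 × 0.650385 = 0.010202
Rounded to 4 decimal places: P(Wind turbine shutdown fails) ≈ 0.0102.

0.0102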